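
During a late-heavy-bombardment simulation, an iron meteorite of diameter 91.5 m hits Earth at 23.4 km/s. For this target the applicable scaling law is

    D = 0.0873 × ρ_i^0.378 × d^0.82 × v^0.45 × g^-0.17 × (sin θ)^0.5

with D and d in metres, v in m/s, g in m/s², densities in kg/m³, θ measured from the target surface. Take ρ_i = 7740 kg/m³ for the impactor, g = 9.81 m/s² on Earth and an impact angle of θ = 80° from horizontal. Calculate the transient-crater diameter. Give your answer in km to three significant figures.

D ≈ 6.51 km

In SI units: v = 23400 m/s.
ρ_i^0.378 = 7740^0.378 = 29.51
d^0.82 = 91.5^0.82 = 40.58
v^0.45 = 23400^0.45 = 92.50
g^-0.17 = 9.81^-0.17 = 0.6783
(sin 80°)^0.5 = 0.9848^0.5 = 0.9924
D = 0.0873 × 29.51 × 40.58 × 92.50 × 0.6783 × 0.9924 = 6509 m
   = 6.509 km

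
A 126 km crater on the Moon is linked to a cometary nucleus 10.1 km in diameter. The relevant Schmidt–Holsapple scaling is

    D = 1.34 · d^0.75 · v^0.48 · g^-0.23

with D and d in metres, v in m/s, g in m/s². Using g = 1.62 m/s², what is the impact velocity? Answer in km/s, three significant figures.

v ≈ 16.0 km/s

Rearranging for v: v = [D / (1.34 · 10100^0.75 · 1.62^-0.23)]^(1/0.48).
D = 126000 m.
10100^0.75 = 1007
1.62^-0.23 = 0.8950
Denominator = 1.34 × 1007 × 0.8950 = 1208
D / 1208 = 126000 / 1208 = 104.3
v = 104.3^(1/0.48) = 104.3^2.0833 = 16021 m/s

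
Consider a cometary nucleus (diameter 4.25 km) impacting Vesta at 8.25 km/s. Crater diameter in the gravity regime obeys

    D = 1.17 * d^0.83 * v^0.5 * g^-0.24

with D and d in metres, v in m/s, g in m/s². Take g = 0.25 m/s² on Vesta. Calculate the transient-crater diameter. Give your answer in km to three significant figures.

In SI units: d = 4250 m, v = 8250 m/s.
d^0.83 = 4250^0.83 = 1027
v^0.5 = 8250^0.5 = 90.83
g^-0.24 = 0.25^-0.24 = 1.395
D = 1.17 × 1027 × 90.83 × 1.395 = 1.523 × 10^5 m
   = 152.3 km

D ≈ 152 km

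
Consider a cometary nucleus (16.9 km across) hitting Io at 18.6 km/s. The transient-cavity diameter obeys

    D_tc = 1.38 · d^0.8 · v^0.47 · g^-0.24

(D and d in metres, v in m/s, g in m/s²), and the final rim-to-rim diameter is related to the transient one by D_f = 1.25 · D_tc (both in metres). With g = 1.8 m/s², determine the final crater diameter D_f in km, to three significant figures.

D_f ≈ 367 km

In SI: d = 16900 m, v = 18600 m/s.
d^0.8 = 16900^0.8 = 2412
v^0.47 = 18600^0.47 = 101.5
g^-0.24 = 1.8^-0.24 = 0.8684
D_tc = 1.38 × 2412 × 101.5 × 0.8684 = 2.934 × 10^5 m
D_f = 1.25 × 2.934 × 10^5 = 3.667 × 10^5 m
     = 366.8 km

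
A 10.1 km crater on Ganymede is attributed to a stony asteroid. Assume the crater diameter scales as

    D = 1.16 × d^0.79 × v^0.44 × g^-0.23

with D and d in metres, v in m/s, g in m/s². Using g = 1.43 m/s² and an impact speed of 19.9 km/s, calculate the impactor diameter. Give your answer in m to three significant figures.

d ≈ 435 m

Rearranging for d: d = [D / (1.16 · 19900^0.44 · 1.43^-0.23)]^(1/0.79).
D = 10100 m.
19900^0.44 = 77.89
1.43^-0.23 = 0.9210
Denominator = 1.16 × 77.89 × 0.9210 = 83.21
D / 83.21 = 10100 / 83.21 = 121.4
d = 121.4^(1/0.79) = 121.4^1.2658 = 434.7 m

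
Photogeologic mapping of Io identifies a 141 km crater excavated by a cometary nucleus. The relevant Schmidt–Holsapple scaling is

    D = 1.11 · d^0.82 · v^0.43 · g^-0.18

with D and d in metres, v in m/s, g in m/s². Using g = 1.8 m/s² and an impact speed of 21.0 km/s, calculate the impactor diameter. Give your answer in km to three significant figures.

d ≈ 10.3 km

Rearranging for d: d = [D / (1.11 · 21000^0.43 · 1.8^-0.18)]^(1/0.82).
D = 141000 m.
21000^0.43 = 72.20
1.8^-0.18 = 0.8996
Denominator = 1.11 × 72.20 × 0.8996 = 72.10
D / 72.10 = 141000 / 72.10 = 1956
d = 1956^(1/0.82) = 1956^1.2195 = 10323 m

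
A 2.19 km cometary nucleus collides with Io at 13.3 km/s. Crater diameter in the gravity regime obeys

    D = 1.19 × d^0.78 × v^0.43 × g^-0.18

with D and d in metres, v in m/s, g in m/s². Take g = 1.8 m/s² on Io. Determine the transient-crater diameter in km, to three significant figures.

In SI units: d = 2190 m, v = 13300 m/s.
d^0.78 = 2190^0.78 = 403.2
v^0.43 = 13300^0.43 = 59.33
g^-0.18 = 1.8^-0.18 = 0.8996
D = 1.19 × 403.2 × 59.33 × 0.8996 = 25609 m
   = 25.61 km

D ≈ 25.6 km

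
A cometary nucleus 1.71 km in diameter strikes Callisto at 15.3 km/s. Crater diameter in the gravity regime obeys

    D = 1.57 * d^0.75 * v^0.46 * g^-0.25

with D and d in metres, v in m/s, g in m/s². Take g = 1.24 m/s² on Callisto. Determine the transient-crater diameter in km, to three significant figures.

In SI units: d = 1710 m, v = 15300 m/s.
d^0.75 = 1710^0.75 = 265.9
v^0.46 = 15300^0.46 = 84.13
g^-0.25 = 1.24^-0.25 = 0.9476
D = 1.57 × 265.9 × 84.13 × 0.9476 = 33281 m
   = 33.28 km

D ≈ 33.3 km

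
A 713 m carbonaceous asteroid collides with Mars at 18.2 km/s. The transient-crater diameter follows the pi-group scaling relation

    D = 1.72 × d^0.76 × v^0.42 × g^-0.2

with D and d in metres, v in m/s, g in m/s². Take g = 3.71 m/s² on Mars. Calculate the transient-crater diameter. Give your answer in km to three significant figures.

In SI units: v = 18200 m/s.
d^0.76 = 713^0.76 = 147.3
v^0.42 = 18200^0.42 = 61.55
g^-0.2 = 3.71^-0.2 = 0.7694
D = 1.72 × 147.3 × 61.55 × 0.7694 = 11998 m
   = 12.00 km

D ≈ 12.0 km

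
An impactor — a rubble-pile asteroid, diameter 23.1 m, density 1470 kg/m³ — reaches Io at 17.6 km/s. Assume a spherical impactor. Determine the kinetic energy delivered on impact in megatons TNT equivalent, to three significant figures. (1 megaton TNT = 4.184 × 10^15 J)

E ≈ 0.351 Mt TNT

v = 17600 m/s.
Mass m = (π/6) ρ d³ = (π/6) × 1470 × (23.1)³ = 9.488 × 10^6 kg
E = ½ m v² = 0.5 × 9.488 × 10^6 × (17600)² = 1.470 × 10^15 J
   = 1.470 × 10^15 / 4.184×10^15 = 0.3513 Mt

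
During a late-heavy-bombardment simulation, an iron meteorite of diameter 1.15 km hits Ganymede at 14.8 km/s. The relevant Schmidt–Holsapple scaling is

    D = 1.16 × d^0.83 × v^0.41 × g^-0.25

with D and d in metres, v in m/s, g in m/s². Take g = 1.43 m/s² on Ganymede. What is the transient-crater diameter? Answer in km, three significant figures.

In SI units: d = 1150 m, v = 14800 m/s.
d^0.83 = 1150^0.83 = 347.0
v^0.41 = 14800^0.41 = 51.26
g^-0.25 = 1.43^-0.25 = 0.9145
D = 1.16 × 347.0 × 51.26 × 0.9145 = 18869 m
   = 18.87 km

D ≈ 18.9 km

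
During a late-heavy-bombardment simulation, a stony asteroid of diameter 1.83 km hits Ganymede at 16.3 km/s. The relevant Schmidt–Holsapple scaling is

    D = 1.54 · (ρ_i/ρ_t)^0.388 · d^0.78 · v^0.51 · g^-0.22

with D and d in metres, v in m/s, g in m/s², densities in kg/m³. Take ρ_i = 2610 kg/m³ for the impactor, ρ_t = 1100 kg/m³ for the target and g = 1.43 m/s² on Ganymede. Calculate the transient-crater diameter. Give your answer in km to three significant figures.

D ≈ 98.1 km

In SI units: d = 1830 m, v = 16300 m/s.
(ρ_i/ρ_t)^0.388 = (2610/1100)^0.388 = 1.398
d^0.78 = 1830^0.78 = 350.5
v^0.51 = 16300^0.51 = 140.7
g^-0.22 = 1.43^-0.22 = 0.9243
D = 1.54 × 1.398 × 350.5 × 140.7 × 0.9243 = 98135 m
   = 98.13 km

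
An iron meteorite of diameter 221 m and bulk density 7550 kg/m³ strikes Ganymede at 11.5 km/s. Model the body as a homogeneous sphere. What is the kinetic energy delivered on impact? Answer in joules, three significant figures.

E ≈ 2.82 × 10^18 J

v = 11500 m/s.
Mass m = (π/6) ρ d³ = (π/6) × 7550 × (221)³ = 4.267 × 10^10 kg
E = ½ m v² = 0.5 × 4.267 × 10^10 × (11500)² = 2.822 × 10^18 J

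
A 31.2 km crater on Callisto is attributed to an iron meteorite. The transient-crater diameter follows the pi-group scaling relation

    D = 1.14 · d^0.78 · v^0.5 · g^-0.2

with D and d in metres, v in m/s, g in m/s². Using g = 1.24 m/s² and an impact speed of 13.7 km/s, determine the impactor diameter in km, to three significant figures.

d ≈ 1.15 km

Rearranging for d: d = [D / (1.14 · 13700^0.5 · 1.24^-0.2)]^(1/0.78).
D = 31200 m.
13700^0.5 = 117.0
1.24^-0.2 = 0.9579
Denominator = 1.14 × 117.0 × 0.9579 = 127.8
D / 127.8 = 31200 / 127.8 = 244.1
d = 244.1^(1/0.78) = 244.1^1.2821 = 1151 m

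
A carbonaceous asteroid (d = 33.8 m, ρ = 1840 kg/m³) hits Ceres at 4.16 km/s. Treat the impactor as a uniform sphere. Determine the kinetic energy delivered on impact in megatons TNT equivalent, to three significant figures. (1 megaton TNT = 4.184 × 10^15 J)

v = 4160 m/s.
Mass m = (π/6) ρ d³ = (π/6) × 1840 × (33.8)³ = 3.720 × 10^7 kg
E = ½ m v² = 0.5 × 3.720 × 10^7 × (4160)² = 3.219 × 10^14 J
   = 3.219 × 10^14 / 4.184×10^15 = 0.07694 Mt

E ≈ 0.0769 Mt TNT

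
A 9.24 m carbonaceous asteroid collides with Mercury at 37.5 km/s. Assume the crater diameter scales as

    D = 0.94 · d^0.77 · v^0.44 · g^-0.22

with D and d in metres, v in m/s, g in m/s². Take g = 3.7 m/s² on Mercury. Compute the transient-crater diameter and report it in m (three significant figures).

In SI units: v = 37500 m/s.
d^0.77 = 9.24^0.77 = 5.541
v^0.44 = 37500^0.44 = 102.9
g^-0.22 = 3.7^-0.22 = 0.7499
D = 0.94 × 5.541 × 102.9 × 0.7499 = 401.9 m

D ≈ 402 m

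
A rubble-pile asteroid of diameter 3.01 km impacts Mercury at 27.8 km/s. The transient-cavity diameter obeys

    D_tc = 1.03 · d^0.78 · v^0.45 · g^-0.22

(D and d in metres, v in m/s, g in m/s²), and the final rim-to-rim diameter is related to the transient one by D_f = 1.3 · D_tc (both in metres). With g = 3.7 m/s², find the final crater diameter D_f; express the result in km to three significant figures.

In SI: d = 3010 m, v = 27800 m/s.
d^0.78 = 3010^0.78 = 516.8
v^0.45 = 27800^0.45 = 99.96
g^-0.22 = 3.7^-0.22 = 0.7499
D_tc = 1.03 × 516.8 × 99.96 × 0.7499 = 39900 m
D_f = 1.3 × 39900 = 51870 m
     = 51.87 km

D_f ≈ 51.9 km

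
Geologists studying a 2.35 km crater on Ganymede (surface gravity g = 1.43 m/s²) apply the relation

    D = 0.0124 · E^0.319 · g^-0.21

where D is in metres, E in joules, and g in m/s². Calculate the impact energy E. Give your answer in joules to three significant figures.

E ≈ 4.43 × 10^16 J

Rearranging: E = [D / (0.0124 · g^-0.21)]^(1/0.319).
D = 2350 m.
g^-0.21 = 1.43^-0.21 = 0.9276
D / (0.0124 × 0.9276) = 2350 / (0.01150) = 2.043 × 10^5
E = (2.043 × 10^5)^3.1348 = 4.432 × 10^16 J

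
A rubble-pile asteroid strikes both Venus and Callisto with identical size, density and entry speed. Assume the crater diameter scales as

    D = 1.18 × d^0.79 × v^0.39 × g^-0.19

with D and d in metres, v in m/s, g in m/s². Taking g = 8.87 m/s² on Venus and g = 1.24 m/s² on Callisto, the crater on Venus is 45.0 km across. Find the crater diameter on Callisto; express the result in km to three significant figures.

D ≈ 65.4 km

All impactor-dependent factors cancel in the ratio, leaving D_Callisto/D_Venus = (g_Callisto/g_Venus)^-0.19.
(1.24/8.87)^-0.19 = 0.1398^-0.19 = 1.453
D_Callisto = 1.453 × 45.0 km = 65.4 km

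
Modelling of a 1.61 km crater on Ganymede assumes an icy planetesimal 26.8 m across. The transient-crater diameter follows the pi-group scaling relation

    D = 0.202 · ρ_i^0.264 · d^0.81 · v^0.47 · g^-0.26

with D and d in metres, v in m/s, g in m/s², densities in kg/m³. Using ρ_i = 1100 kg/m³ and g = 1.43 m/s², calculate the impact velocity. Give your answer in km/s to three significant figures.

Rearranging for v: v = [D / (0.202 · 1100^0.264 · 26.8^0.81 · 1.43^-0.26)]^(1/0.47).
D = 1610 m.
1100^0.264 = 6.352
26.8^0.81 = 14.35
1.43^-0.26 = 0.9112
Denominator = 0.202 × 6.352 × 14.35 × 0.9112 = 16.78
D / 16.78 = 1610 / 16.78 = 95.95
v = 95.95^(1/0.47) = 95.95^2.1277 = 16489 m/s

v ≈ 16.5 km/s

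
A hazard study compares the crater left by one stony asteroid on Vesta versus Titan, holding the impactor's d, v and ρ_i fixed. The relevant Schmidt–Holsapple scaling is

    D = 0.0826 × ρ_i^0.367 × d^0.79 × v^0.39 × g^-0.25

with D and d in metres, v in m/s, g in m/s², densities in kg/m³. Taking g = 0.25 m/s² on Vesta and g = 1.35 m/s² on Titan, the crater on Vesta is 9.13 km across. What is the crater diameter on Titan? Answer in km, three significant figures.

All impactor-dependent factors cancel in the ratio, leaving D_Titan/D_Vesta = (g_Titan/g_Vesta)^-0.25.
(1.35/0.25)^-0.25 = 5.400^-0.25 = 0.6560
D_Titan = 0.6560 × 9.13 km = 5.99 km

D ≈ 5.99 km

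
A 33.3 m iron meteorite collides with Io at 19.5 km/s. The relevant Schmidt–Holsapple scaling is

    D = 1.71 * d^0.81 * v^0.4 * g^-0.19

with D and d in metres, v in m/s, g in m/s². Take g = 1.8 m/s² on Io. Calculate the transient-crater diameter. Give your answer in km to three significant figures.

D ≈ 1.36 km

In SI units: v = 19500 m/s.
d^0.81 = 33.3^0.81 = 17.11
v^0.4 = 19500^0.4 = 52.00
g^-0.19 = 1.8^-0.19 = 0.8943
D = 1.71 × 17.11 × 52.00 × 0.8943 = 1361 m
   = 1.361 km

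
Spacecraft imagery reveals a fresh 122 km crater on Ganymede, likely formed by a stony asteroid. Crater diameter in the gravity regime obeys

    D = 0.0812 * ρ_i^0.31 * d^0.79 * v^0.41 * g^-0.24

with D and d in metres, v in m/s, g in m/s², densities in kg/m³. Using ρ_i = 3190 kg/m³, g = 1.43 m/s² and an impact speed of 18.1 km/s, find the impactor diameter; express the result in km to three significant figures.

d ≈ 19.1 km

Rearranging for d: d = [D / (0.0812 · 3190^0.31 · 18100^0.41 · 1.43^-0.24)]^(1/0.79).
D = 122000 m.
3190^0.31 = 12.19
18100^0.41 = 55.67
1.43^-0.24 = 0.9177
Denominator = 0.0812 × 12.19 × 55.67 × 0.9177 = 50.57
D / 50.57 = 122000 / 50.57 = 2412
d = 2412^(1/0.79) = 2412^1.2658 = 19117 m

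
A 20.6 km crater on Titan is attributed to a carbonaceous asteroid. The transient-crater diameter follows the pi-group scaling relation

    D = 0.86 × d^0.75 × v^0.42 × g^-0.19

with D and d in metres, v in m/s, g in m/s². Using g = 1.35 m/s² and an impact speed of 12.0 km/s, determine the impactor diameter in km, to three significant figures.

Rearranging for d: d = [D / (0.86 · 12000^0.42 · 1.35^-0.19)]^(1/0.75).
D = 20600 m.
12000^0.42 = 51.67
1.35^-0.19 = 0.9446
Denominator = 0.86 × 51.67 × 0.9446 = 41.97
D / 41.97 = 20600 / 41.97 = 490.8
d = 490.8^(1/0.75) = 490.8^1.3333 = 3871 m

d ≈ 3.87 km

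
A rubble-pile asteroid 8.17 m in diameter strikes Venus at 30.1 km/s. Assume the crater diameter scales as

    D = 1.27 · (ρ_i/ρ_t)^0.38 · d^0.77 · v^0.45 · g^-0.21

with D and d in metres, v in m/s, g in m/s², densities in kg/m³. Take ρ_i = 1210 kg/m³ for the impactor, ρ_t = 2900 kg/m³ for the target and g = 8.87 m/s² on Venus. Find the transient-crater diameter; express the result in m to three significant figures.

In SI units: v = 30100 m/s.
(ρ_i/ρ_t)^0.38 = (1210/2900)^0.38 = 0.7174
d^0.77 = 8.17^0.77 = 5.040
v^0.45 = 30100^0.45 = 103.6
g^-0.21 = 8.87^-0.21 = 0.6323
D = 1.27 × 0.7174 × 5.040 × 103.6 × 0.6323 = 300.8 m

D ≈ 301 m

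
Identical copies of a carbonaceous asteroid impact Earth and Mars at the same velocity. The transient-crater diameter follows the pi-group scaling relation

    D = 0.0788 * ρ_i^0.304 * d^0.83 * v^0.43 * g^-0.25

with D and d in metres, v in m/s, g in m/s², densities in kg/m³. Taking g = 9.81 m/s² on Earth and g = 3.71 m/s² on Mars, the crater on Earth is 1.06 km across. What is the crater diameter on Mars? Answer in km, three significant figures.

D ≈ 1.35 km

All impactor-dependent factors cancel in the ratio, leaving D_Mars/D_Earth = (g_Mars/g_Earth)^-0.25.
(3.71/9.81)^-0.25 = 0.3782^-0.25 = 1.275
D_Mars = 1.275 × 1.06 km = 1.35 km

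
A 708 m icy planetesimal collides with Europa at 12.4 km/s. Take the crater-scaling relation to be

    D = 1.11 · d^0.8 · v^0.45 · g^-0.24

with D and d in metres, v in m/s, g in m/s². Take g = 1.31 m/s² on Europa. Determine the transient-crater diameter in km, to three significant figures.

D ≈ 13.8 km

In SI units: v = 12400 m/s.
d^0.8 = 708^0.8 = 190.6
v^0.45 = 12400^0.45 = 69.51
g^-0.24 = 1.31^-0.24 = 0.9372
D = 1.11 × 190.6 × 69.51 × 0.9372 = 13782 m
   = 13.78 km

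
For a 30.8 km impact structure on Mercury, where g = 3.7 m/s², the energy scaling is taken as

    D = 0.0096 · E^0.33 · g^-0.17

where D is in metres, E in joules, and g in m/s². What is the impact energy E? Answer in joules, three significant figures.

Rearranging: E = [D / (0.0096 · g^-0.17)]^(1/0.33).
D = 30800 m.
g^-0.17 = 3.7^-0.17 = 0.8006
D / (0.0096 × 0.8006) = 30800 / (7.686 × 10^-3) = 4.007 × 10^6
E = (4.007 × 10^6)^3.0303 = 1.020 × 10^20 J

E ≈ 1.02 × 10^20 J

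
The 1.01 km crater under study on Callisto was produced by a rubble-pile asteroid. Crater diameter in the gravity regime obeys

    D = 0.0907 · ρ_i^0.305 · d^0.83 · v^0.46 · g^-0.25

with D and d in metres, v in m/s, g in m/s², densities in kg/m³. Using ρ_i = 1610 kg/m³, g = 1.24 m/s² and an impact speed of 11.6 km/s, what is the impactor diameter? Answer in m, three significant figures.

Rearranging for d: d = [D / (0.0907 · 1610^0.305 · 11600^0.46 · 1.24^-0.25)]^(1/0.83).
D = 1010 m.
1610^0.305 = 9.508
11600^0.46 = 74.07
1.24^-0.25 = 0.9476
Denominator = 0.0907 × 9.508 × 74.07 × 0.9476 = 60.53
D / 60.53 = 1010 / 60.53 = 16.69
d = 16.69^(1/0.83) = 16.69^1.2048 = 29.70 m

d ≈ 29.7 m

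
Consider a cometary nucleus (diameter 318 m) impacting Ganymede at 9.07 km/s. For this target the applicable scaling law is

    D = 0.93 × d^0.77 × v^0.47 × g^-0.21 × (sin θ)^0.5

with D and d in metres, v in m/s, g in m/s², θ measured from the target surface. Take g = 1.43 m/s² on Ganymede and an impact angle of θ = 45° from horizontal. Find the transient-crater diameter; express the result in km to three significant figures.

In SI units: v = 9070 m/s.
d^0.77 = 318^0.77 = 84.50
v^0.47 = 9070^0.47 = 72.46
g^-0.21 = 1.43^-0.21 = 0.9276
(sin 45°)^0.5 = 0.7071^0.5 = 0.8409
D = 0.93 × 84.50 × 72.46 × 0.9276 × 0.8409 = 4442 m
   = 4.442 km

D ≈ 4.44 km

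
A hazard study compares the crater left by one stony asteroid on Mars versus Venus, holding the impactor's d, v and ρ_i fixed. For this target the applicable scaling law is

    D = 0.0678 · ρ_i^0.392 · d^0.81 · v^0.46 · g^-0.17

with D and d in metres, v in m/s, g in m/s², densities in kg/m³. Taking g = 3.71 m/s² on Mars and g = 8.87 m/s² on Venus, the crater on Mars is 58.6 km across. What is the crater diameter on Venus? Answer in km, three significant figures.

All impactor-dependent factors cancel in the ratio, leaving D_Venus/D_Mars = (g_Venus/g_Mars)^-0.17.
(8.87/3.71)^-0.17 = 2.391^-0.17 = 0.8623
D_Venus = 0.8623 × 58.6 km = 50.5 km

D ≈ 50.5 km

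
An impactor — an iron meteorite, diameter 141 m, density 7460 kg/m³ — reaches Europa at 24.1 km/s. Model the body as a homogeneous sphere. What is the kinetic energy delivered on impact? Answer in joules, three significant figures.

E ≈ 3.18 × 10^18 J

v = 24100 m/s.
Mass m = (π/6) ρ d³ = (π/6) × 7460 × (141)³ = 1.095 × 10^10 kg
E = ½ m v² = 0.5 × 1.095 × 10^10 × (24100)² = 3.180 × 10^18 J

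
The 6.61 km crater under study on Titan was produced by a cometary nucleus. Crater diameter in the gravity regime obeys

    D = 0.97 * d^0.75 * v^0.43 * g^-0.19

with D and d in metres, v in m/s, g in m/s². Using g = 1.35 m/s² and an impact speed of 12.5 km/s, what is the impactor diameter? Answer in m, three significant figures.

Rearranging for d: d = [D / (0.97 · 12500^0.43 · 1.35^-0.19)]^(1/0.75).
D = 6610 m.
12500^0.43 = 57.77
1.35^-0.19 = 0.9446
Denominator = 0.97 × 57.77 × 0.9446 = 52.93
D / 52.93 = 6610 / 52.93 = 124.9
d = 124.9^(1/0.75) = 124.9^1.3333 = 624.2 m

d ≈ 624 m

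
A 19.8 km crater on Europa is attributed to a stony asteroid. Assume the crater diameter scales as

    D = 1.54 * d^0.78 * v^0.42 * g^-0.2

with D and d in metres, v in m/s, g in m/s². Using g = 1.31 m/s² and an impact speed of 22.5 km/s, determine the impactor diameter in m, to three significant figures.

Rearranging for d: d = [D / (1.54 · 22500^0.42 · 1.31^-0.2)]^(1/0.78).
D = 19800 m.
22500^0.42 = 67.28
1.31^-0.2 = 0.9474
Denominator = 1.54 × 67.28 × 0.9474 = 98.16
D / 98.16 = 19800 / 98.16 = 201.7
d = 201.7^(1/0.78) = 201.7^1.2821 = 901.3 m

d ≈ 901 m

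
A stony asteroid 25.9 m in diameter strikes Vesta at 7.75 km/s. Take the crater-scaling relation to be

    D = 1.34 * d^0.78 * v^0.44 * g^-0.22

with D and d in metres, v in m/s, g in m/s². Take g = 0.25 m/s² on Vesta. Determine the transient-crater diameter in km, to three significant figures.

In SI units: v = 7750 m/s.
d^0.78 = 25.9^0.78 = 12.66
v^0.44 = 7750^0.44 = 51.44
g^-0.22 = 0.25^-0.22 = 1.357
D = 1.34 × 12.66 × 51.44 × 1.357 = 1184 m
   = 1.184 km

D ≈ 1.18 km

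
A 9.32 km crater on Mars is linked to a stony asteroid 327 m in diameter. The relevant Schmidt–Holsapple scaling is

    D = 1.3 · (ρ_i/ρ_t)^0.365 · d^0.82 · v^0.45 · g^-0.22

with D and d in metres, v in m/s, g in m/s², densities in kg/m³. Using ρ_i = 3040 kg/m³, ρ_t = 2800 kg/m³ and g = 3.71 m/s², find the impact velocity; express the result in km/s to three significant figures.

Rearranging for v: v = [D / (1.3 · (3040/2800)^0.365 · 327^0.82 · 3.71^-0.22)]^(1/0.45).
D = 9320 m.
(3040/2800)^0.365 = 1.030
327^0.82 = 115.3
3.71^-0.22 = 0.7494
Denominator = 1.3 × 1.030 × 115.3 × 0.7494 = 115.7
D / 115.7 = 9320 / 115.7 = 80.55
v = 80.55^(1/0.45) = 80.55^2.2222 = 17205 m/s

v ≈ 17.2 km/s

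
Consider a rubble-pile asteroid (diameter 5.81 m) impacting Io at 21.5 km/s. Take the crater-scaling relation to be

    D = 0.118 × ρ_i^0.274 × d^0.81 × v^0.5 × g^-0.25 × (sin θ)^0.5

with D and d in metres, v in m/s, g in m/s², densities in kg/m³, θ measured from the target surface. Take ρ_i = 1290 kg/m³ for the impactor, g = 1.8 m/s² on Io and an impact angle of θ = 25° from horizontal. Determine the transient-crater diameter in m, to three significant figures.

D ≈ 287 m

In SI units: v = 21500 m/s.
ρ_i^0.274 = 1290^0.274 = 7.117
d^0.81 = 5.81^0.81 = 4.159
v^0.5 = 21500^0.5 = 146.6
g^-0.25 = 1.8^-0.25 = 0.8633
(sin 25°)^0.5 = 0.4226^0.5 = 0.6501
D = 0.118 × 7.117 × 4.159 × 146.6 × 0.8633 × 0.6501 = 287.4 m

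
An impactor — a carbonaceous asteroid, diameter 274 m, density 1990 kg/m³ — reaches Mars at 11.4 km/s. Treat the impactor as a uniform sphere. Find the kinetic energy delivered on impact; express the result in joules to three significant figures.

v = 11400 m/s.
Mass m = (π/6) ρ d³ = (π/6) × 1990 × (274)³ = 2.143 × 10^10 kg
E = ½ m v² = 0.5 × 2.143 × 10^10 × (11400)² = 1.393 × 10^18 J

E ≈ 1.39 × 10^18 J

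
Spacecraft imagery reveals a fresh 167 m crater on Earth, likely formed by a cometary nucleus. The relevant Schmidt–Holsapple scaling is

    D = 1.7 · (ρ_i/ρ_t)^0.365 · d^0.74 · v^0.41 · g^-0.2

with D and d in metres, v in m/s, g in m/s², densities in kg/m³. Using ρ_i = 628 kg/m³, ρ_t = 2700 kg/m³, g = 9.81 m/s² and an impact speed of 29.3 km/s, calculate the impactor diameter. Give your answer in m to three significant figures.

Rearranging for d: d = [D / (1.7 · (628/2700)^0.365 · 29300^0.41 · 9.81^-0.2)]^(1/0.74).
(628/2700)^0.365 = 0.5872
29300^0.41 = 67.83
9.81^-0.2 = 0.6334
Denominator = 1.7 × 0.5872 × 67.83 × 0.6334 = 42.89
D / 42.89 = 167 / 42.89 = 3.894
d = 3.894^(1/0.74) = 3.894^1.3514 = 6.279 m

d ≈ 6.28 m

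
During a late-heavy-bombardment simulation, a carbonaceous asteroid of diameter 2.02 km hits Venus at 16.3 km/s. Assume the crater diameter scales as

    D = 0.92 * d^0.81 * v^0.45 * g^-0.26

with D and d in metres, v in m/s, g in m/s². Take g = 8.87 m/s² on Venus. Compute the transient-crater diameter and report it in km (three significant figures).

D ≈ 19.5 km

In SI units: d = 2020 m, v = 16300 m/s.
d^0.81 = 2020^0.81 = 475.7
v^0.45 = 16300^0.45 = 78.61
g^-0.26 = 8.87^-0.26 = 0.5669
D = 0.92 × 475.7 × 78.61 × 0.5669 = 19503 m
   = 19.50 km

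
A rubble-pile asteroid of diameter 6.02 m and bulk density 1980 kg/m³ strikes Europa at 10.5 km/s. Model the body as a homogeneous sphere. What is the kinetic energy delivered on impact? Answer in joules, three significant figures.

v = 10500 m/s.
Mass m = (π/6) ρ d³ = (π/6) × 1980 × (6.02)³ = 2.262 × 10^5 kg
E = ½ m v² = 0.5 × 2.262 × 10^5 × (10500)² = 1.247 × 10^13 J

E ≈ 1.25 × 10^13 J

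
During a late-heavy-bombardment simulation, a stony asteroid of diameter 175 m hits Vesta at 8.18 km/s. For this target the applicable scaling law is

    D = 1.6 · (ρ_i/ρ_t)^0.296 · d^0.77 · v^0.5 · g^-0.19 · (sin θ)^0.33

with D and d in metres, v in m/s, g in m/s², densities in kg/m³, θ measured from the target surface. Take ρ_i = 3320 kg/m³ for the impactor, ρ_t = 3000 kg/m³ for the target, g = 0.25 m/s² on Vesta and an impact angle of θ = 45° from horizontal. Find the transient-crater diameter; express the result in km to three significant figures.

In SI units: v = 8180 m/s.
(ρ_i/ρ_t)^0.296 = (3320/3000)^0.296 = 1.030
d^0.77 = 175^0.77 = 53.35
v^0.5 = 8180^0.5 = 90.44
g^-0.19 = 0.25^-0.19 = 1.301
(sin 45°)^0.33 = 0.7071^0.33 = 0.8919
D = 1.6 × 1.030 × 53.35 × 90.44 × 1.301 × 0.8919 = 9227 m
   = 9.227 km

D ≈ 9.23 km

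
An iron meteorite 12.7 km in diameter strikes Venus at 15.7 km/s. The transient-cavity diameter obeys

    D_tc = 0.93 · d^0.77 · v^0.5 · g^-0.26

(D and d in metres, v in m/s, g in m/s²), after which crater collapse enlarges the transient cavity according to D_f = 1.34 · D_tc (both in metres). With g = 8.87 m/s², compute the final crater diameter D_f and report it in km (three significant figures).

In SI: d = 12700 m, v = 15700 m/s.
d^0.77 = 12700^0.77 = 1445
v^0.5 = 15700^0.5 = 125.3
g^-0.26 = 8.87^-0.26 = 0.5669
D_tc = 0.93 × 1445 × 125.3 × 0.5669 = 95460 m
D_f = 1.34 × 95460 = 1.279 × 10^5 m
     = 127.9 km

D_f ≈ 128 km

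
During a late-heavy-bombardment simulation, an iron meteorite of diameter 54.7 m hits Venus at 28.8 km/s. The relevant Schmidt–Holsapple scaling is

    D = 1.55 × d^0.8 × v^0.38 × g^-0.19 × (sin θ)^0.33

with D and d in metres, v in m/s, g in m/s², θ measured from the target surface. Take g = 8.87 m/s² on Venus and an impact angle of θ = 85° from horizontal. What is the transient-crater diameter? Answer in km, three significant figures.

In SI units: v = 28800 m/s.
d^0.8 = 54.7^0.8 = 24.57
v^0.38 = 28800^0.38 = 49.50
g^-0.19 = 8.87^-0.19 = 0.6605
(sin 85°)^0.33 = 0.9962^0.33 = 0.9987
D = 1.55 × 24.57 × 49.50 × 0.6605 × 0.9987 = 1244 m
   = 1.244 km

D ≈ 1.24 km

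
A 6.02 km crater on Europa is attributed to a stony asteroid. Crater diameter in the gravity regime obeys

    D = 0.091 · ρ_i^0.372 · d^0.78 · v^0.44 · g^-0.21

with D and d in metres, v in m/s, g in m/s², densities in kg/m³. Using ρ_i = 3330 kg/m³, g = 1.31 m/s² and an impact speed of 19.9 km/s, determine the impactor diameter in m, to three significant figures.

d ≈ 128 m

Rearranging for d: d = [D / (0.091 · 3330^0.372 · 19900^0.44 · 1.31^-0.21)]^(1/0.78).
D = 6020 m.
3330^0.372 = 20.43
19900^0.44 = 77.89
1.31^-0.21 = 0.9449
Denominator = 0.091 × 20.43 × 77.89 × 0.9449 = 136.8
D / 136.8 = 6020 / 136.8 = 44.01
d = 44.01^(1/0.78) = 44.01^1.2821 = 128.0 m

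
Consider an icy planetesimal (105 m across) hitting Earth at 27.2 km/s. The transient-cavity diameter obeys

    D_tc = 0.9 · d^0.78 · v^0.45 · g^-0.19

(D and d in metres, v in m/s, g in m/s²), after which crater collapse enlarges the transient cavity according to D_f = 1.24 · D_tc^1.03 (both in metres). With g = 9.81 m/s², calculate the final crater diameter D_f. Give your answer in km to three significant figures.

D_f ≈ 3.40 km

v = 27200 m/s.
d^0.78 = 105^0.78 = 37.72
v^0.45 = 27200^0.45 = 98.98
g^-0.19 = 9.81^-0.19 = 0.6480
D_tc = 0.9 × 37.72 × 98.98 × 0.6480 = 2177 m
D_f = 1.24 × (2177)^1.03 = 3400 m
     = 3.400 km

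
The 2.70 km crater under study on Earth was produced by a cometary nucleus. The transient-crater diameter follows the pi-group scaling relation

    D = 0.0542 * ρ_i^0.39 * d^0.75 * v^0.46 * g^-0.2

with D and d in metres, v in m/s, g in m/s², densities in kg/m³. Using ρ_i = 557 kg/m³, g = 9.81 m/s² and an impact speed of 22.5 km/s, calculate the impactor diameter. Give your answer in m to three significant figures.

d ≈ 269 m

Rearranging for d: d = [D / (0.0542 · 557^0.39 · 22500^0.46 · 9.81^-0.2)]^(1/0.75).
D = 2700 m.
557^0.39 = 11.77
22500^0.46 = 100.5
9.81^-0.2 = 0.6334
Denominator = 0.0542 × 11.77 × 100.5 × 0.6334 = 40.61
D / 40.61 = 2700 / 40.61 = 66.49
d = 66.49^(1/0.75) = 66.49^1.3333 = 269.3 m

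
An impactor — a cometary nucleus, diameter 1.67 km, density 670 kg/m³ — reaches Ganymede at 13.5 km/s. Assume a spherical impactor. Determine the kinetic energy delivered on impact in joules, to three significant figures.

d = 1670 m; v = 13500 m/s.
Mass m = (π/6) ρ d³ = (π/6) × 670 × (1670)³ = 1.634 × 10^12 kg
E = ½ m v² = 0.5 × 1.634 × 10^12 × (13500)² = 1.489 × 10^20 J

E ≈ 1.49 × 10^20 J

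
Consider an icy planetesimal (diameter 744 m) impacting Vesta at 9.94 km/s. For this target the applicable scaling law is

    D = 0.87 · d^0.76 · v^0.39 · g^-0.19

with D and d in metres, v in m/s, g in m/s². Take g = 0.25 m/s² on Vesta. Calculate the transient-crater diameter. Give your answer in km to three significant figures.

In SI units: v = 9940 m/s.
d^0.76 = 744^0.76 = 152.2
v^0.39 = 9940^0.39 = 36.22
g^-0.19 = 0.25^-0.19 = 1.301
D = 0.87 × 152.2 × 36.22 × 1.301 = 6240 m
   = 6.240 km

D ≈ 6.24 km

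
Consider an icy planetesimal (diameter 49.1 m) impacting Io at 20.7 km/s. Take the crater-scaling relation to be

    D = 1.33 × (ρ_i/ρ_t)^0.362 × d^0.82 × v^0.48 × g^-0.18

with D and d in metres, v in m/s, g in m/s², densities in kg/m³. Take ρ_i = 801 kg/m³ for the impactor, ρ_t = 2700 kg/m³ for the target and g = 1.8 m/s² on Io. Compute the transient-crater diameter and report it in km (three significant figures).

D ≈ 2.21 km

In SI units: v = 20700 m/s.
(ρ_i/ρ_t)^0.362 = (801/2700)^0.362 = 0.6441
d^0.82 = 49.1^0.82 = 24.36
v^0.48 = 20700^0.48 = 117.9
g^-0.18 = 1.8^-0.18 = 0.8996
D = 1.33 × 0.6441 × 24.36 × 117.9 × 0.8996 = 2213 m
   = 2.213 km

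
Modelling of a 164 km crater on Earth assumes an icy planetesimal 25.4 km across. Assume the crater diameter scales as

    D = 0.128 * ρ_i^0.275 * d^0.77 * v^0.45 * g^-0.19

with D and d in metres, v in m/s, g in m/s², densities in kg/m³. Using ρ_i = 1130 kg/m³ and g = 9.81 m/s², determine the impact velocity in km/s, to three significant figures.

Rearranging for v: v = [D / (0.128 · 1130^0.275 · 25400^0.77 · 9.81^-0.19)]^(1/0.45).
D = 164000 m.
1130^0.275 = 6.912
25400^0.77 = 2464
9.81^-0.19 = 0.6480
Denominator = 0.128 × 6.912 × 2464 × 0.6480 = 1413
D / 1413 = 164000 / 1413 = 116.1
v = 116.1^(1/0.45) = 116.1^2.2222 = 38768 m/s

v ≈ 38.8 km/s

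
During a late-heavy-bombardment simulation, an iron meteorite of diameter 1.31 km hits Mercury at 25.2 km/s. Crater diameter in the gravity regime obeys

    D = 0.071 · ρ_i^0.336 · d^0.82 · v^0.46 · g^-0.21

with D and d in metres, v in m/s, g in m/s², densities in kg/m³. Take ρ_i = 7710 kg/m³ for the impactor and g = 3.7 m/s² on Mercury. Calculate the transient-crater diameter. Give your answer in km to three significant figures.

D ≈ 41.6 km

In SI units: d = 1310 m, v = 25200 m/s.
ρ_i^0.336 = 7710^0.336 = 20.23
d^0.82 = 1310^0.82 = 359.9
v^0.46 = 25200^0.46 = 105.8
g^-0.21 = 3.7^-0.21 = 0.7598
D = 0.071 × 20.23 × 359.9 × 105.8 × 0.7598 = 41555 m
   = 41.55 km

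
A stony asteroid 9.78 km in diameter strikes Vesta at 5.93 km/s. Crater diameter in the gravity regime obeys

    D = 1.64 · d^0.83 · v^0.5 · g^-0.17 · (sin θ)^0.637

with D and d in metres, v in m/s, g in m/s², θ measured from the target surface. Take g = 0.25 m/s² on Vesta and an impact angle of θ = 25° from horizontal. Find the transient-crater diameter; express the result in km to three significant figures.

D ≈ 189 km

In SI units: d = 9780 m, v = 5930 m/s.
d^0.83 = 9780^0.83 = 2051
v^0.5 = 5930^0.5 = 77.01
g^-0.17 = 0.25^-0.17 = 1.266
(sin 25°)^0.637 = 0.4226^0.637 = 0.5777
D = 1.64 × 2051 × 77.01 × 1.266 × 0.5777 = 1.894 × 10^5 m
   = 189.4 km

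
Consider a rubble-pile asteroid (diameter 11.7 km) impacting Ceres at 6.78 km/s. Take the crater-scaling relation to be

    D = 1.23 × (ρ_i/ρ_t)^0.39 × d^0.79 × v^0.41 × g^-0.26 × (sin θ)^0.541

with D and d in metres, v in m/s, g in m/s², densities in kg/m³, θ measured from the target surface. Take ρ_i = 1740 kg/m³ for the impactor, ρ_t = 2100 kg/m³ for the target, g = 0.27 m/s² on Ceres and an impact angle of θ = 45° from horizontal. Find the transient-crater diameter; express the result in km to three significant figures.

D ≈ 81.1 km

In SI units: d = 11700 m, v = 6780 m/s.
(ρ_i/ρ_t)^0.39 = (1740/2100)^0.39 = 0.9293
d^0.79 = 11700^0.79 = 1636
v^0.41 = 6780^0.41 = 37.22
g^-0.26 = 0.27^-0.26 = 1.406
(sin 45°)^0.541 = 0.7071^0.541 = 0.8290
D = 1.23 × 0.9293 × 1636 × 37.22 × 1.406 × 0.8290 = 81126 m
   = 81.13 km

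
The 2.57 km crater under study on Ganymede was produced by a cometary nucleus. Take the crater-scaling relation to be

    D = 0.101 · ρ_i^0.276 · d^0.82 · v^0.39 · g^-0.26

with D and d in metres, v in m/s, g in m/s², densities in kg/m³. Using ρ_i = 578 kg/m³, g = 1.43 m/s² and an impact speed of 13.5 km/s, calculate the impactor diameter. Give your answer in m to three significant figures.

Rearranging for d: d = [D / (0.101 · 578^0.276 · 13500^0.39 · 1.43^-0.26)]^(1/0.82).
D = 2570 m.
578^0.276 = 5.785
13500^0.39 = 40.82
1.43^-0.26 = 0.9112
Denominator = 0.101 × 5.785 × 40.82 × 0.9112 = 21.73
D / 21.73 = 2570 / 21.73 = 118.3
d = 118.3^(1/0.82) = 118.3^1.2195 = 337.3 m

d ≈ 337 m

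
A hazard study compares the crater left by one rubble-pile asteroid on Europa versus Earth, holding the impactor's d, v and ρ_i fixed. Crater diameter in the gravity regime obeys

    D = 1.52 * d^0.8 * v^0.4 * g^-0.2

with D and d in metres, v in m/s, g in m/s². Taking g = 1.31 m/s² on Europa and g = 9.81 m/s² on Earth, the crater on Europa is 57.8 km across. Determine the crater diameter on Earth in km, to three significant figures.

D ≈ 38.6 km

All impactor-dependent factors cancel in the ratio, leaving D_Earth/D_Europa = (g_Earth/g_Europa)^-0.2.
(9.81/1.31)^-0.2 = 7.489^-0.2 = 0.6685
D_Earth = 0.6685 × 57.8 km = 38.6 km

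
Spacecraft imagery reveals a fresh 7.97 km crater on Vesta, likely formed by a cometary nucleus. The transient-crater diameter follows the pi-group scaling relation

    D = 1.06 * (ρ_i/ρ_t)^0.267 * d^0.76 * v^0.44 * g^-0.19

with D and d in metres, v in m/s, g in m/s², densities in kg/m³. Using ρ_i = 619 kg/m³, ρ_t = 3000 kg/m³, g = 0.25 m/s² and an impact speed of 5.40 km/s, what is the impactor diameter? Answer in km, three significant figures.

d ≈ 1.07 km

Rearranging for d: d = [D / (1.06 · (619/3000)^0.267 · 5400^0.44 · 0.25^-0.19)]^(1/0.76).
D = 7970 m.
(619/3000)^0.267 = 0.6561
5400^0.44 = 43.88
0.25^-0.19 = 1.301
Denominator = 1.06 × 0.6561 × 43.88 × 1.301 = 39.70
D / 39.70 = 7970 / 39.70 = 200.8
d = 200.8^(1/0.76) = 200.8^1.3158 = 1071 m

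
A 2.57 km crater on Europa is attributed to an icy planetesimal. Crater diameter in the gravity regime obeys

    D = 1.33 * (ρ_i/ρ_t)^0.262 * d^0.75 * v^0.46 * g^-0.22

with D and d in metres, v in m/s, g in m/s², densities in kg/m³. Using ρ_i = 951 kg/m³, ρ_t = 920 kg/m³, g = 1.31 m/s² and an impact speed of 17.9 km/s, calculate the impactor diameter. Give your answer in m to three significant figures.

Rearranging for d: d = [D / (1.33 · (951/920)^0.262 · 17900^0.46 · 1.31^-0.22)]^(1/0.75).
D = 2570 m.
(951/920)^0.262 = 1.009
17900^0.46 = 90.43
1.31^-0.22 = 0.9423
Denominator = 1.33 × 1.009 × 90.43 × 0.9423 = 114.4
D / 114.4 = 2570 / 114.4 = 22.47
d = 22.47^(1/0.75) = 22.47^1.3333 = 63.40 m

d ≈ 63.4 m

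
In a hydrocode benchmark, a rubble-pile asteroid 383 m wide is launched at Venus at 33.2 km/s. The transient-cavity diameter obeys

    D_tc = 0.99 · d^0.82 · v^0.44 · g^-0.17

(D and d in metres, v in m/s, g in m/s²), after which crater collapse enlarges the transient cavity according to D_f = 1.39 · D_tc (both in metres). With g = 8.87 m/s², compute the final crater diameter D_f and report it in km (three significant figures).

D_f ≈ 12.2 km

v = 33200 m/s.
d^0.82 = 383^0.82 = 131.3
v^0.44 = 33200^0.44 = 97.57
g^-0.17 = 8.87^-0.17 = 0.6900
D_tc = 0.99 × 131.3 × 97.57 × 0.6900 = 8751 m
D_f = 1.39 × 8751 = 12164 m
     = 12.16 km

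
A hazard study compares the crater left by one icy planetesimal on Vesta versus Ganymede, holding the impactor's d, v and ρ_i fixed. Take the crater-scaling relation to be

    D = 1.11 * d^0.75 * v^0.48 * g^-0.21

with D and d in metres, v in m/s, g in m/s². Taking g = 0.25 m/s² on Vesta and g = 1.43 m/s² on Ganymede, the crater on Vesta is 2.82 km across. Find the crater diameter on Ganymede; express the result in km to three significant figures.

D ≈ 1.96 km

All impactor-dependent factors cancel in the ratio, leaving D_Ganymede/D_Vesta = (g_Ganymede/g_Vesta)^-0.21.
(1.43/0.25)^-0.21 = 5.720^-0.21 = 0.6933
D_Ganymede = 0.6933 × 2.82 km = 1.96 km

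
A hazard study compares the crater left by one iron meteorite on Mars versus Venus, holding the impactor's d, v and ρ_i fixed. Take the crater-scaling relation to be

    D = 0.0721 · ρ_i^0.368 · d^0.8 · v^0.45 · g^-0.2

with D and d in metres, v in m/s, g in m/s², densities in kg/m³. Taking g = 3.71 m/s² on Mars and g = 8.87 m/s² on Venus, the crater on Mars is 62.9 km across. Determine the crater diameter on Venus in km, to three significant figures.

D ≈ 52.8 km

All impactor-dependent factors cancel in the ratio, leaving D_Venus/D_Mars = (g_Venus/g_Mars)^-0.2.
(8.87/3.71)^-0.2 = 2.391^-0.2 = 0.8400
D_Venus = 0.8400 × 62.9 km = 52.8 km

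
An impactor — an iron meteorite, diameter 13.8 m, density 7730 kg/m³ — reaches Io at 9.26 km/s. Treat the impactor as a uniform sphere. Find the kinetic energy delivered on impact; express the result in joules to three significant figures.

E ≈ 4.56 × 10^14 J

v = 9260 m/s.
Mass m = (π/6) ρ d³ = (π/6) × 7730 × (13.8)³ = 1.064 × 10^7 kg
E = ½ m v² = 0.5 × 1.064 × 10^7 × (9260)² = 4.562 × 10^14 J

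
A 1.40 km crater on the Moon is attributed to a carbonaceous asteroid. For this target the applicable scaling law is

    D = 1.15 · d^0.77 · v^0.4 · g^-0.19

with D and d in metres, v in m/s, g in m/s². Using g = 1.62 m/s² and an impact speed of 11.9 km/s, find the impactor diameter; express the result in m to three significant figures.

d ≈ 87.4 m

Rearranging for d: d = [D / (1.15 · 11900^0.4 · 1.62^-0.19)]^(1/0.77).
D = 1400 m.
11900^0.4 = 42.68
1.62^-0.19 = 0.9124
Denominator = 1.15 × 42.68 × 0.9124 = 44.78
D / 44.78 = 1400 / 44.78 = 31.26
d = 31.26^(1/0.77) = 31.26^1.2987 = 87.41 m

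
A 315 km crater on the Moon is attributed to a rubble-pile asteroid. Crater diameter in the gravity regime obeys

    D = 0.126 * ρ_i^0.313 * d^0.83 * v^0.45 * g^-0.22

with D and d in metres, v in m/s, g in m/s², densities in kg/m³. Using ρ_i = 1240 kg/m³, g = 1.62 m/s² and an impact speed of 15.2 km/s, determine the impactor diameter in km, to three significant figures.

Rearranging for d: d = [D / (0.126 · 1240^0.313 · 15200^0.45 · 1.62^-0.22)]^(1/0.83).
D = 315000 m.
1240^0.313 = 9.295
15200^0.45 = 76.18
1.62^-0.22 = 0.8993
Denominator = 0.126 × 9.295 × 76.18 × 0.8993 = 80.24
D / 80.24 = 315000 / 80.24 = 3926
d = 3926^(1/0.83) = 3926^1.2048 = 21379 m

d ≈ 21.4 km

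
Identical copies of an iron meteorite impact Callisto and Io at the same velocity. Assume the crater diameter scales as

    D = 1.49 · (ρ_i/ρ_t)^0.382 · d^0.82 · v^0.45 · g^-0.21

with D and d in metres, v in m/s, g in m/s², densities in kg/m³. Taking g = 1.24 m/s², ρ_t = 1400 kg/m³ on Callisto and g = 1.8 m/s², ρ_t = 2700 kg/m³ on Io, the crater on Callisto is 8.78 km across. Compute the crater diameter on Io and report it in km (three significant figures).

D ≈ 6.32 km

The impactor-only factors (d, v, ρ_i) cancel in the ratio, leaving D_Io/D_Callisto = (g_Io/g_Callisto)^-0.21 · (ρ_t,Callisto/ρ_t,Io)^0.382.
(1.8/1.24)^-0.21 = 1.452^-0.21 = 0.9247
(1400/2700)^0.382 = 0.5185^0.382 = 0.7781
Ratio = 0.9247 × 0.7781 = 0.7195
D_Io = 0.7195 × 8.78 km = 6.32 km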